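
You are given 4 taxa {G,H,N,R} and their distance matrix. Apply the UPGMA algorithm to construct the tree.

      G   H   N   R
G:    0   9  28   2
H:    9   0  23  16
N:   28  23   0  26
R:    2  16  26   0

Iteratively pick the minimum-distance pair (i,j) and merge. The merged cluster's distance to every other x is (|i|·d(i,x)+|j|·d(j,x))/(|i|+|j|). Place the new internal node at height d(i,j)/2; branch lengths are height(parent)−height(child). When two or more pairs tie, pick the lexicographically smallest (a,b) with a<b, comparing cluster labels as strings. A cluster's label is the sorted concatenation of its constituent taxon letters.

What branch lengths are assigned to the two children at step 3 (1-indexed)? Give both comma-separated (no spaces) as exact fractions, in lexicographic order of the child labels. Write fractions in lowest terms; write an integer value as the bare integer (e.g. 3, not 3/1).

step 1: merge (G,R) at d=2; branch lengths G→1, R→1; new cluster GR
  updated: d(GR,H)=25/2, d(GR,N)=27
step 2: merge (GR,H) at d=25/2; branch lengths GR→21/4, H→25/4; new cluster GHR
  updated: d(GHR,N)=77/3
step 3: merge (GHR,N) at d=77/3; branch lengths GHR→79/12, N→77/6; new cluster GHNR
final tree: (((G:1,R:1):21/4,H:25/4):79/12,N:77/6)
total length: 395/12

79/12,77/6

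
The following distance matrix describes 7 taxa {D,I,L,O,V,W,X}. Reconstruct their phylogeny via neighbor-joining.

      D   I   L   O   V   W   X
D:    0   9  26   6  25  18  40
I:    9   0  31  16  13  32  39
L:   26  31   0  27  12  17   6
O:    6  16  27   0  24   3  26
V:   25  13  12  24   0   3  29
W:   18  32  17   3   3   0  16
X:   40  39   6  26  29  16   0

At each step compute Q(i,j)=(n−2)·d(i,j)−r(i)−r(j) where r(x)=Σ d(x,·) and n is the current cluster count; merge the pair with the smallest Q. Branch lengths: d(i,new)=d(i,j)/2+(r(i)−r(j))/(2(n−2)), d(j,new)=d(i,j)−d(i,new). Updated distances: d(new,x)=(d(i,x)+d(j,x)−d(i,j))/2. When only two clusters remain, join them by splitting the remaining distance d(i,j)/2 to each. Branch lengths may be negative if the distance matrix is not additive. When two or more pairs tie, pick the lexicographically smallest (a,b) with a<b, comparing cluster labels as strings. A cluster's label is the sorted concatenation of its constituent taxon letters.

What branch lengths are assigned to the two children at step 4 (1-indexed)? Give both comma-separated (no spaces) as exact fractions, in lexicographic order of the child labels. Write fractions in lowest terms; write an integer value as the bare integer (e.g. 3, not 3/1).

37/4,25/2

step 1: merge (L,X) at d=6, Q=-245; branch lengths L→-7/10, X→67/10; new cluster LX
  updated: d(D,LX)=30, d(I,LX)=32, d(LX,O)=47/2, d(LX,V)=35/2, d(LX,W)=27/2
step 2: merge (D,I) at d=9, Q=-154; branch lengths D→11/4, I→25/4; new cluster DI
  updated: d(DI,LX)=53/2, d(DI,O)=13/2, d(DI,V)=29/2, d(DI,W)=41/2
step 3: merge (DI,O) at d=13/2, Q=-211/2; branch lengths DI→61/12, O→17/12; new cluster DIO
  updated: d(DIO,LX)=87/4, d(DIO,V)=16, d(DIO,W)=17/2
step 4: merge (DIO,LX) at d=87/4, Q=-111/2; branch lengths DIO→37/4, LX→25/2; new cluster DILOX
  updated: d(DILOX,V)=47/8, d(DILOX,W)=1/8
step 5: merge (DILOX,V) at d=47/8, Q=-9; branch lengths DILOX→3/2, V→35/8; new cluster DILOVX
  updated: d(DILOVX,W)=-11/8
step 6: merge (DILOVX,W) at d=-11/8; branch lengths DILOVX→-11/16, W→-11/16; new cluster DILOVWX
final tree: (((((D:11/4,I:25/4):61/12,O:17/12):37/4,(L:-7/10,X:67/10):25/2):3/2,V:35/8):-11/16,W:-11/16)
total length: 191/4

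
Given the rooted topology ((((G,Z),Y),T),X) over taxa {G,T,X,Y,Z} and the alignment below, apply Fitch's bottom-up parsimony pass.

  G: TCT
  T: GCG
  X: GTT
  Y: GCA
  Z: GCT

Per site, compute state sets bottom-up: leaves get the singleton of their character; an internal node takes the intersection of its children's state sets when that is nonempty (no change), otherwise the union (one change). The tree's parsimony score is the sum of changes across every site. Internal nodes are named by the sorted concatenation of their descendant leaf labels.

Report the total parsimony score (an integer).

4

GZ@0: {T} ∪ {G} = {G,T} (union, +1)
GYZ@0: {G,T} ∩ {G} = {G} (intersection, +0)
GTYZ@0: {G} ∩ {G} = {G} (intersection, +0)
GTXYZ@0: {G} ∩ {G} = {G} (intersection, +0)
GZ@1: {C} ∩ {C} = {C} (intersection, +0)
GYZ@1: {C} ∩ {C} = {C} (intersection, +0)
GTYZ@1: {C} ∩ {C} = {C} (intersection, +0)
GTXYZ@1: {C} ∪ {T} = {C,T} (union, +1)
GZ@2: {T} ∩ {T} = {T} (intersection, +0)
GYZ@2: {T} ∪ {A} = {A,T} (union, +1)
GTYZ@2: {A,T} ∪ {G} = {A,G,T} (union, +1)
GTXYZ@2: {A,G,T} ∩ {T} = {T} (intersection, +0)
per-site changes: [1, 1, 2]; total = 4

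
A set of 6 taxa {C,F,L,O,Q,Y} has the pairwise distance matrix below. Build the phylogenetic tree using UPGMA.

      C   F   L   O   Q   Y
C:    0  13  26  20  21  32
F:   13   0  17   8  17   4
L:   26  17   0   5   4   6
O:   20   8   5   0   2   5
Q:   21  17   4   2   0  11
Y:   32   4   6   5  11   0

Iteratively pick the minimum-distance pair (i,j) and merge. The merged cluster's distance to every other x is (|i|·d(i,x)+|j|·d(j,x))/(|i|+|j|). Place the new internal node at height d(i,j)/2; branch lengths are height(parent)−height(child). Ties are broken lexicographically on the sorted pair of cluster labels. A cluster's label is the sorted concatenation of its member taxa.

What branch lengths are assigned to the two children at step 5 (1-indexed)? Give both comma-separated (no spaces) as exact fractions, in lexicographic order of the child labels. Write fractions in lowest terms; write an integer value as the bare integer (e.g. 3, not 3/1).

step 1: merge (O,Q) at d=2; branch lengths O→1, Q→1; new cluster OQ
  updated: d(C,OQ)=41/2, d(F,OQ)=25/2, d(L,OQ)=9/2, d(OQ,Y)=8
step 2: merge (F,Y) at d=4; branch lengths F→2, Y→2; new cluster FY
  updated: d(C,FY)=45/2, d(FY,L)=23/2, d(FY,OQ)=41/4
step 3: merge (L,OQ) at d=9/2; branch lengths L→9/4, OQ→5/4; new cluster LOQ
  updated: d(C,LOQ)=67/3, d(FY,LOQ)=32/3
step 4: merge (FY,LOQ) at d=32/3; branch lengths FY→10/3, LOQ→37/12; new cluster FLOQY
  updated: d(C,FLOQY)=112/5
step 5: merge (C,FLOQY) at d=112/5; branch lengths C→56/5, FLOQY→88/15; new cluster CFLOQY
final tree: (C:56/5,((F:2,Y:2):10/3,(L:9/4,(O:1,Q:1):5/4):37/12):88/15)
total length: 1979/60

56/5,88/15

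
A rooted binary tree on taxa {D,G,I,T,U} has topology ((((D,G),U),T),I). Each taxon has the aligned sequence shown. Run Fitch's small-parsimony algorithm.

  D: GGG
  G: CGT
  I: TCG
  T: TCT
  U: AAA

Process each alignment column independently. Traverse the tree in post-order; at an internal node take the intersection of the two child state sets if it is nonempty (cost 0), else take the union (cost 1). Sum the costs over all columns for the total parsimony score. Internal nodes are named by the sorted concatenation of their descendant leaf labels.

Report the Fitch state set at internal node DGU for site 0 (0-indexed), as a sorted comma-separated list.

A,C,G

[col 0] DG: children D:{G}, G:{C} ∪→ {C,G}; cost 1
[col 0] DGU: children DG:{C,G}, U:{A} ∪→ {A,C,G}; cost 1
[col 0] DGTU: children DGU:{A,C,G}, T:{T} ∪→ {A,C,G,T}; cost 1
[col 0] DGITU: children DGTU:{A,C,G,T}, I:{T} ∩→ {T}; cost 0
[col 1] DG: children D:{G}, G:{G} ∩→ {G}; cost 0
[col 1] DGU: children DG:{G}, U:{A} ∪→ {A,G}; cost 1
[col 1] DGTU: children DGU:{A,G}, T:{C} ∪→ {A,C,G}; cost 1
[col 1] DGITU: children DGTU:{A,C,G}, I:{C} ∩→ {C}; cost 0
[col 2] DG: children D:{G}, G:{T} ∪→ {G,T}; cost 1
[col 2] DGU: children DG:{G,T}, U:{A} ∪→ {A,G,T}; cost 1
[col 2] DGTU: children DGU:{A,G,T}, T:{T} ∩→ {T}; cost 0
[col 2] DGITU: children DGTU:{T}, I:{G} ∪→ {G,T}; cost 1
per-site changes: [3, 2, 3]; total = 8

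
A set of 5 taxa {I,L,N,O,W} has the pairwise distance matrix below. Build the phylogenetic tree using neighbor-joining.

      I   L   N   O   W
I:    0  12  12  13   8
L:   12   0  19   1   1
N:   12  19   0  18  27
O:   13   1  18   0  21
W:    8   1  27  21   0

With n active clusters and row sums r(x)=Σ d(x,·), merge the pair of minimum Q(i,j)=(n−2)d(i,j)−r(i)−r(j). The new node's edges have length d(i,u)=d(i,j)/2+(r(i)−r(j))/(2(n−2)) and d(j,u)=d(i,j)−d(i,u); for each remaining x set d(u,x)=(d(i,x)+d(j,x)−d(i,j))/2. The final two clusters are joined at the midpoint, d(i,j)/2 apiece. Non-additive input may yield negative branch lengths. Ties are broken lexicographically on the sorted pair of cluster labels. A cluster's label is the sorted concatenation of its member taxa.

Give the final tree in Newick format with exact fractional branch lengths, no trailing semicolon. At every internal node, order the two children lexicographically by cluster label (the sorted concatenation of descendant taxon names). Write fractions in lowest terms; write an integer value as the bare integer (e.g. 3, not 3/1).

(((I:3/2,N:21/2):9/2,(L:-7/2,W:9/2):11/2):5/2,O:5/2)

iteration 1: select L,W (d=1, Q=-87); attach at lengths (-7/2, 9/2); label the merged cluster LW
  updated: d(I,LW)=19/2, d(LW,N)=45/2, d(LW,O)=21/2
iteration 2: select I,N (d=12, Q=-63); attach at lengths (3/2, 21/2); label the merged cluster IN
  updated: d(IN,LW)=10, d(IN,O)=19/2
iteration 3: select IN,LW (d=10, Q=-30); attach at lengths (9/2, 11/2); label the merged cluster ILNW
  updated: d(ILNW,O)=5
iteration 4: select ILNW,O (d=5); attach at lengths (5/2, 5/2); label the merged cluster ILNOW
final tree: (((I:3/2,N:21/2):9/2,(L:-7/2,W:9/2):11/2):5/2,O:5/2)
total length: 28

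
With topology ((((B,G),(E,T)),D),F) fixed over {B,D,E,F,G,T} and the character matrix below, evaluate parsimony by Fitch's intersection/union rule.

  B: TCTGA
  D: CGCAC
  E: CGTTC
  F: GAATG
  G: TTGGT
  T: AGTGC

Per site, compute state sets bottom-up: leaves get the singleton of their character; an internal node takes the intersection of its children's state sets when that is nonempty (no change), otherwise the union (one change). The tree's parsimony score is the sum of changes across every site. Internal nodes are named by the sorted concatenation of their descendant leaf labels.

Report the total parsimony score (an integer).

BG@0: {T} ∩ {T} = {T} (intersection, +0)
ET@0: {C} ∪ {A} = {A,C} (union, +1)
BEGT@0: {T} ∪ {A,C} = {A,C,T} (union, +1)
BDEGT@0: {A,C,T} ∩ {C} = {C} (intersection, +0)
BDEFGT@0: {C} ∪ {G} = {C,G} (union, +1)
BG@1: {C} ∪ {T} = {C,T} (union, +1)
ET@1: {G} ∩ {G} = {G} (intersection, +0)
BEGT@1: {C,T} ∪ {G} = {C,G,T} (union, +1)
BDEGT@1: {C,G,T} ∩ {G} = {G} (intersection, +0)
BDEFGT@1: {G} ∪ {A} = {A,G} (union, +1)
BG@2: {T} ∪ {G} = {G,T} (union, +1)
ET@2: {T} ∩ {T} = {T} (intersection, +0)
BEGT@2: {G,T} ∩ {T} = {T} (intersection, +0)
BDEGT@2: {T} ∪ {C} = {C,T} (union, +1)
BDEFGT@2: {C,T} ∪ {A} = {A,C,T} (union, +1)
BG@3: {G} ∩ {G} = {G} (intersection, +0)
ET@3: {T} ∪ {G} = {G,T} (union, +1)
BEGT@3: {G} ∩ {G,T} = {G} (intersection, +0)
BDEGT@3: {G} ∪ {A} = {A,G} (union, +1)
BDEFGT@3: {A,G} ∪ {T} = {A,G,T} (union, +1)
BG@4: {A} ∪ {T} = {A,T} (union, +1)
ET@4: {C} ∩ {C} = {C} (intersection, +0)
BEGT@4: {A,T} ∪ {C} = {A,C,T} (union, +1)
BDEGT@4: {A,C,T} ∩ {C} = {C} (intersection, +0)
BDEFGT@4: {C} ∪ {G} = {C,G} (union, +1)
per-site changes: [3, 3, 3, 3, 3]; total = 15

15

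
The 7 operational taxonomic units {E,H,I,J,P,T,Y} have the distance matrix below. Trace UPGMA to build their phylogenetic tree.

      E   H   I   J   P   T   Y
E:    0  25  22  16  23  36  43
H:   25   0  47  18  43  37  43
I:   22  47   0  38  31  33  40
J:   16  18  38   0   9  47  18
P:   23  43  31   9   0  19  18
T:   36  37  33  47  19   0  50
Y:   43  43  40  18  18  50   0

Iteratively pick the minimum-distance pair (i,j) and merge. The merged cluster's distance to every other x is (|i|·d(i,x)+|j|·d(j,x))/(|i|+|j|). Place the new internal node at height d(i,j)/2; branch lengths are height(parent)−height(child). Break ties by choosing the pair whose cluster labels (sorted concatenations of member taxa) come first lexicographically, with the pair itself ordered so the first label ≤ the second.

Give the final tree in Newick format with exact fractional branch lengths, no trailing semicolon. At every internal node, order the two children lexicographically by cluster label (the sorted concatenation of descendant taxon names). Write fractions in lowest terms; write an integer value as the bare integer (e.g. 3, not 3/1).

((((E:11,I:11):59/12,((J:9/2,P:9/2):9/2,Y:9):83/12):101/60,H:88/5):9/10,T:37/2)

step 1: merge (J,P) at d=9; branch lengths J→9/2, P→9/2; new cluster JP
  updated: d(E,JP)=39/2, d(H,JP)=61/2, d(I,JP)=69/2, d(JP,T)=33, d(JP,Y)=18
step 2: merge (JP,Y) at d=18; branch lengths JP→9/2, Y→9; new cluster JPY
  updated: d(E,JPY)=82/3, d(H,JPY)=104/3, d(I,JPY)=109/3, d(JPY,T)=116/3
step 3: merge (E,I) at d=22; branch lengths E→11, I→11; new cluster EI
  updated: d(EI,H)=36, d(EI,JPY)=191/6, d(EI,T)=69/2
step 4: merge (EI,JPY) at d=191/6; branch lengths EI→59/12, JPY→83/12; new cluster EIJPY
  updated: d(EIJPY,H)=176/5, d(EIJPY,T)=37
step 5: merge (EIJPY,H) at d=176/5; branch lengths EIJPY→101/60, H→88/5; new cluster EHIJPY
  updated: d(EHIJPY,T)=37
step 6: merge (EHIJPY,T) at d=37; branch lengths EHIJPY→9/10, T→37/2; new cluster EHIJPTY
final tree: ((((E:11,I:11):59/12,((J:9/2,P:9/2):9/2,Y:9):83/12):101/60,H:88/5):9/10,T:37/2)
total length: 5701/60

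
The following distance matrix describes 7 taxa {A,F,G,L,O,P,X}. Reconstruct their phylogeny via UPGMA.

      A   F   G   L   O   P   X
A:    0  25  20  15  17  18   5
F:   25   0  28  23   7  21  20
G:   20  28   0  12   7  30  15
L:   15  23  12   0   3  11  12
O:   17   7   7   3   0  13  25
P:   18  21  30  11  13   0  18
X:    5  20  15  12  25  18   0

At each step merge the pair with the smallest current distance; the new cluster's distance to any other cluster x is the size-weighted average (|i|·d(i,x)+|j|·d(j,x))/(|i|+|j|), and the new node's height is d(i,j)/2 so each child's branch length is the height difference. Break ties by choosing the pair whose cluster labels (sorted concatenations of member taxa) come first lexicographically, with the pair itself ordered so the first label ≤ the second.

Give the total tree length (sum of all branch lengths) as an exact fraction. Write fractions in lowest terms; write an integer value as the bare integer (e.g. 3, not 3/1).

iteration 1: select L,O (d=3); attach at lengths (3/2, 3/2); label the merged cluster LO
  updated: d(A,LO)=16, d(F,LO)=15, d(G,LO)=19/2, d(LO,P)=12, d(LO,X)=37/2
iteration 2: select A,X (d=5); attach at lengths (5/2, 5/2); label the merged cluster AX
  updated: d(AX,F)=45/2, d(AX,G)=35/2, d(AX,LO)=69/4, d(AX,P)=18
iteration 3: select G,LO (d=19/2); attach at lengths (19/4, 13/4); label the merged cluster GLO
  updated: d(AX,GLO)=52/3, d(F,GLO)=58/3, d(GLO,P)=18
iteration 4: select AX,GLO (d=52/3); attach at lengths (37/6, 47/12); label the merged cluster AGLOX
  updated: d(AGLOX,F)=103/5, d(AGLOX,P)=18
iteration 5: select AGLOX,P (d=18); attach at lengths (1/3, 9); label the merged cluster AGLOPX
  updated: d(AGLOPX,F)=62/3
iteration 6: select AGLOPX,F (d=62/3); attach at lengths (4/3, 31/3); label the merged cluster AFGLOPX
final tree: ((((A:5/2,X:5/2):37/6,(G:19/4,(L:3/2,O:3/2):13/4):47/12):1/3,P:9):4/3,F:31/3)
total length: 565/12

565/12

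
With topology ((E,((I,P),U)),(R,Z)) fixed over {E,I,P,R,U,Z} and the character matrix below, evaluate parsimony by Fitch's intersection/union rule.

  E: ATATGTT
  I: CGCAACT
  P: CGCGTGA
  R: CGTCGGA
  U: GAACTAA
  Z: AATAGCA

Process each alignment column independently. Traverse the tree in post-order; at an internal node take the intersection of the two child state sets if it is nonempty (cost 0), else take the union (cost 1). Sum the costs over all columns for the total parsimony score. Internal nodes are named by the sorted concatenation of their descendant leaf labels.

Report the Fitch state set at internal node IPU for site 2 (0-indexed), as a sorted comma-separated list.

site 0, node IP: I={C} ∩ P={C} → {C} (+0)
site 0, node IPU: IP={C} ∪ U={G} → {C,G} (+1)
site 0, node EIPU: E={A} ∪ IPU={C,G} → {A,C,G} (+1)
site 0, node RZ: R={C} ∪ Z={A} → {A,C} (+1)
site 0, node EIPRUZ: EIPU={A,C,G} ∩ RZ={A,C} → {A,C} (+0)
site 1, node IP: I={G} ∩ P={G} → {G} (+0)
site 1, node IPU: IP={G} ∪ U={A} → {A,G} (+1)
site 1, node EIPU: E={T} ∪ IPU={A,G} → {A,G,T} (+1)
site 1, node RZ: R={G} ∪ Z={A} → {A,G} (+1)
site 1, node EIPRUZ: EIPU={A,G,T} ∩ RZ={A,G} → {A,G} (+0)
site 2, node IP: I={C} ∩ P={C} → {C} (+0)
site 2, node IPU: IP={C} ∪ U={A} → {A,C} (+1)
site 2, node EIPU: E={A} ∩ IPU={A,C} → {A} (+0)
site 2, node RZ: R={T} ∩ Z={T} → {T} (+0)
site 2, node EIPRUZ: EIPU={A} ∪ RZ={T} → {A,T} (+1)
site 3, node IP: I={A} ∪ P={G} → {A,G} (+1)
site 3, node IPU: IP={A,G} ∪ U={C} → {A,C,G} (+1)
site 3, node EIPU: E={T} ∪ IPU={A,C,G} → {A,C,G,T} (+1)
site 3, node RZ: R={C} ∪ Z={A} → {A,C} (+1)
site 3, node EIPRUZ: EIPU={A,C,G,T} ∩ RZ={A,C} → {A,C} (+0)
site 4, node IP: I={A} ∪ P={T} → {A,T} (+1)
site 4, node IPU: IP={A,T} ∩ U={T} → {T} (+0)
site 4, node EIPU: E={G} ∪ IPU={T} → {G,T} (+1)
site 4, node RZ: R={G} ∩ Z={G} → {G} (+0)
site 4, node EIPRUZ: EIPU={G,T} ∩ RZ={G} → {G} (+0)
site 5, node IP: I={C} ∪ P={G} → {C,G} (+1)
site 5, node IPU: IP={C,G} ∪ U={A} → {A,C,G} (+1)
site 5, node EIPU: E={T} ∪ IPU={A,C,G} → {A,C,G,T} (+1)
site 5, node RZ: R={G} ∪ Z={C} → {C,G} (+1)
site 5, node EIPRUZ: EIPU={A,C,G,T} ∩ RZ={C,G} → {C,G} (+0)
site 6, node IP: I={T} ∪ P={A} → {A,T} (+1)
site 6, node IPU: IP={A,T} ∩ U={A} → {A} (+0)
site 6, node EIPU: E={T} ∪ IPU={A} → {A,T} (+1)
site 6, node RZ: R={A} ∩ Z={A} → {A} (+0)
site 6, node EIPRUZ: EIPU={A,T} ∩ RZ={A} → {A} (+0)
per-site changes: [3, 3, 2, 4, 2, 4, 2]; total = 20

A,C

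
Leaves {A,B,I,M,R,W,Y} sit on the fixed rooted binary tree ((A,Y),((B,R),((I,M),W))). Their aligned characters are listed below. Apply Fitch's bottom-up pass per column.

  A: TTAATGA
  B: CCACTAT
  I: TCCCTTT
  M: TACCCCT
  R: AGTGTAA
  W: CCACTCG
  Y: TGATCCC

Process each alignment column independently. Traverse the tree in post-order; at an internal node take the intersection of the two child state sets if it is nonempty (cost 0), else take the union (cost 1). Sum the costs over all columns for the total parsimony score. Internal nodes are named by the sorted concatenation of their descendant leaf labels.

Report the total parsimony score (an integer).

21

[col 0] AY: children A:{T}, Y:{T} ∩→ {T}; cost 0
[col 0] BR: children B:{C}, R:{A} ∪→ {A,C}; cost 1
[col 0] IM: children I:{T}, M:{T} ∩→ {T}; cost 0
[col 0] IMW: children IM:{T}, W:{C} ∪→ {C,T}; cost 1
[col 0] BIMRW: children BR:{A,C}, IMW:{C,T} ∩→ {C}; cost 0
[col 0] ABIMRWY: children AY:{T}, BIMRW:{C} ∪→ {C,T}; cost 1
[col 1] AY: children A:{T}, Y:{G} ∪→ {G,T}; cost 1
[col 1] BR: children B:{C}, R:{G} ∪→ {C,G}; cost 1
[col 1] IM: children I:{C}, M:{A} ∪→ {A,C}; cost 1
[col 1] IMW: children IM:{A,C}, W:{C} ∩→ {C}; cost 0
[col 1] BIMRW: children BR:{C,G}, IMW:{C} ∩→ {C}; cost 0
[col 1] ABIMRWY: children AY:{G,T}, BIMRW:{C} ∪→ {C,G,T}; cost 1
[col 2] AY: children A:{A}, Y:{A} ∩→ {A}; cost 0
[col 2] BR: children B:{A}, R:{T} ∪→ {A,T}; cost 1
[col 2] IM: children I:{C}, M:{C} ∩→ {C}; cost 0
[col 2] IMW: children IM:{C}, W:{A} ∪→ {A,C}; cost 1
[col 2] BIMRW: children BR:{A,T}, IMW:{A,C} ∩→ {A}; cost 0
[col 2] ABIMRWY: children AY:{A}, BIMRW:{A} ∩→ {A}; cost 0
[col 3] AY: children A:{A}, Y:{T} ∪→ {A,T}; cost 1
[col 3] BR: children B:{C}, R:{G} ∪→ {C,G}; cost 1
[col 3] IM: children I:{C}, M:{C} ∩→ {C}; cost 0
[col 3] IMW: children IM:{C}, W:{C} ∩→ {C}; cost 0
[col 3] BIMRW: children BR:{C,G}, IMW:{C} ∩→ {C}; cost 0
[col 3] ABIMRWY: children AY:{A,T}, BIMRW:{C} ∪→ {A,C,T}; cost 1
[col 4] AY: children A:{T}, Y:{C} ∪→ {C,T}; cost 1
[col 4] BR: children B:{T}, R:{T} ∩→ {T}; cost 0
[col 4] IM: children I:{T}, M:{C} ∪→ {C,T}; cost 1
[col 4] IMW: children IM:{C,T}, W:{T} ∩→ {T}; cost 0
[col 4] BIMRW: children BR:{T}, IMW:{T} ∩→ {T}; cost 0
[col 4] ABIMRWY: children AY:{C,T}, BIMRW:{T} ∩→ {T}; cost 0
[col 5] AY: children A:{G}, Y:{C} ∪→ {C,G}; cost 1
[col 5] BR: children B:{A}, R:{A} ∩→ {A}; cost 0
[col 5] IM: children I:{T}, M:{C} ∪→ {C,T}; cost 1
[col 5] IMW: children IM:{C,T}, W:{C} ∩→ {C}; cost 0
[col 5] BIMRW: children BR:{A}, IMW:{C} ∪→ {A,C}; cost 1
[col 5] ABIMRWY: children AY:{C,G}, BIMRW:{A,C} ∩→ {C}; cost 0
[col 6] AY: children A:{A}, Y:{C} ∪→ {A,C}; cost 1
[col 6] BR: children B:{T}, R:{A} ∪→ {A,T}; cost 1
[col 6] IM: children I:{T}, M:{T} ∩→ {T}; cost 0
[col 6] IMW: children IM:{T}, W:{G} ∪→ {G,T}; cost 1
[col 6] BIMRW: children BR:{A,T}, IMW:{G,T} ∩→ {T}; cost 0
[col 6] ABIMRWY: children AY:{A,C}, BIMRW:{T} ∪→ {A,C,T}; cost 1
per-site changes: [3, 4, 2, 3, 2, 3, 4]; total = 21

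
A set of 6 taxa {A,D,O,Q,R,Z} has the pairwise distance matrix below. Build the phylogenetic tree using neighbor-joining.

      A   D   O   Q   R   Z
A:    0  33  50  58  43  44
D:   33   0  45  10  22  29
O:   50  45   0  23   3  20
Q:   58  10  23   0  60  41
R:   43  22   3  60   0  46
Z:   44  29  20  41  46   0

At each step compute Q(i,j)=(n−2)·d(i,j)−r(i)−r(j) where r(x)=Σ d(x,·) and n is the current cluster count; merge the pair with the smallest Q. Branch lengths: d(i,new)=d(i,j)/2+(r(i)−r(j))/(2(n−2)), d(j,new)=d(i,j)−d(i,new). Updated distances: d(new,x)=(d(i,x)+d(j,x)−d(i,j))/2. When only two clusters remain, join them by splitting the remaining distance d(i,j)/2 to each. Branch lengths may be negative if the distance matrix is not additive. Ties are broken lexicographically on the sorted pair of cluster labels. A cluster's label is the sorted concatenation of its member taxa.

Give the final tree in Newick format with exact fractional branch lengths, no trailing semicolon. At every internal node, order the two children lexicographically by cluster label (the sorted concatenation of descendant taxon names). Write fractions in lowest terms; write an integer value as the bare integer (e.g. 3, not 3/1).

step 1: merge (O,R) at d=3, Q=-303; branch lengths O→-21/8, R→45/8; new cluster OR
  updated: d(A,OR)=45, d(D,OR)=32, d(OR,Q)=40, d(OR,Z)=63/2
step 2: merge (D,Q) at d=10, Q=-223; branch lengths D→-5/2, Q→25/2; new cluster DQ
  updated: d(A,DQ)=81/2, d(DQ,OR)=31, d(DQ,Z)=30
step 3: merge (A,DQ) at d=81/2, Q=-150; branch lengths A→109/4, DQ→53/4; new cluster ADQ
  updated: d(ADQ,OR)=71/4, d(ADQ,Z)=67/4
step 4: merge (ADQ,OR) at d=71/4, Q=-66; branch lengths ADQ→3/2, OR→65/4; new cluster ADOQR
  updated: d(ADOQR,Z)=61/4
step 5: merge (ADOQR,Z) at d=61/4; branch lengths ADOQR→61/8, Z→61/8; new cluster ADOQRZ
final tree: (((A:109/4,(D:-5/2,Q:25/2):53/4):3/2,(O:-21/8,R:45/8):65/4):61/8,Z:61/8)
total length: 173/2

(((A:109/4,(D:-5/2,Q:25/2):53/4):3/2,(O:-21/8,R:45/8):65/4):61/8,Z:61/8)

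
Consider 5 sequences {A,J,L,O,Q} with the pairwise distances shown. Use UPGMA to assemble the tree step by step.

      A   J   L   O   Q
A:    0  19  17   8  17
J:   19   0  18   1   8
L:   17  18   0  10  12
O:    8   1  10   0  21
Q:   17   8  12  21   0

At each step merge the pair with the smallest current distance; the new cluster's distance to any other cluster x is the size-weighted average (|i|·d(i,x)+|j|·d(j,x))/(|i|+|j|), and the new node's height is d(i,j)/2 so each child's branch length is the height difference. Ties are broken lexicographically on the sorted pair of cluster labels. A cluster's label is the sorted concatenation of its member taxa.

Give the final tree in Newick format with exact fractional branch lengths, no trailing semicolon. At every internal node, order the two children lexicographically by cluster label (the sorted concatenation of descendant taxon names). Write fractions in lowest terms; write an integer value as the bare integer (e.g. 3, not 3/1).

((A:27/4,(J:1/2,O:1/2):25/4):5/6,(L:6,Q:6):19/12)

1. join J+O (d=1) ⇒ JO; edges |J|=1/2, |O|=1/2
  updated: d(A,JO)=27/2, d(JO,L)=14, d(JO,Q)=29/2
2. join L+Q (d=12) ⇒ LQ; edges |L|=6, |Q|=6
  updated: d(A,LQ)=17, d(JO,LQ)=57/4
3. join A+JO (d=27/2) ⇒ AJO; edges |A|=27/4, |JO|=25/4
  updated: d(AJO,LQ)=91/6
4. join AJO+LQ (d=91/6) ⇒ AJLOQ; edges |AJO|=5/6, |LQ|=19/12
final tree: ((A:27/4,(J:1/2,O:1/2):25/4):5/6,(L:6,Q:6):19/12)
total length: 341/12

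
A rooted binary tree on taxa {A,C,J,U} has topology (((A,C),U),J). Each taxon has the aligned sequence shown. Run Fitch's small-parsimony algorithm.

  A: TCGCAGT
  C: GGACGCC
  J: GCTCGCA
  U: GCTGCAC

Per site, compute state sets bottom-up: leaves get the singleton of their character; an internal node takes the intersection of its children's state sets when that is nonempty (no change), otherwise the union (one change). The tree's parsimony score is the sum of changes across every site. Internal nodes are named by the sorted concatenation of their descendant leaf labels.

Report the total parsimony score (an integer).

11

[col 0] AC: children A:{T}, C:{G} ∪→ {G,T}; cost 1
[col 0] ACU: children AC:{G,T}, U:{G} ∩→ {G}; cost 0
[col 0] ACJU: children ACU:{G}, J:{G} ∩→ {G}; cost 0
[col 1] AC: children A:{C}, C:{G} ∪→ {C,G}; cost 1
[col 1] ACU: children AC:{C,G}, U:{C} ∩→ {C}; cost 0
[col 1] ACJU: children ACU:{C}, J:{C} ∩→ {C}; cost 0
[col 2] AC: children A:{G}, C:{A} ∪→ {A,G}; cost 1
[col 2] ACU: children AC:{A,G}, U:{T} ∪→ {A,G,T}; cost 1
[col 2] ACJU: children ACU:{A,G,T}, J:{T} ∩→ {T}; cost 0
[col 3] AC: children A:{C}, C:{C} ∩→ {C}; cost 0
[col 3] ACU: children AC:{C}, U:{G} ∪→ {C,G}; cost 1
[col 3] ACJU: children ACU:{C,G}, J:{C} ∩→ {C}; cost 0
[col 4] AC: children A:{A}, C:{G} ∪→ {A,G}; cost 1
[col 4] ACU: children AC:{A,G}, U:{C} ∪→ {A,C,G}; cost 1
[col 4] ACJU: children ACU:{A,C,G}, J:{G} ∩→ {G}; cost 0
[col 5] AC: children A:{G}, C:{C} ∪→ {C,G}; cost 1
[col 5] ACU: children AC:{C,G}, U:{A} ∪→ {A,C,G}; cost 1
[col 5] ACJU: children ACU:{A,C,G}, J:{C} ∩→ {C}; cost 0
[col 6] AC: children A:{T}, C:{C} ∪→ {C,T}; cost 1
[col 6] ACU: children AC:{C,T}, U:{C} ∩→ {C}; cost 0
[col 6] ACJU: children ACU:{C}, J:{A} ∪→ {A,C}; cost 1
per-site changes: [1, 1, 2, 1, 2, 2, 2]; total = 11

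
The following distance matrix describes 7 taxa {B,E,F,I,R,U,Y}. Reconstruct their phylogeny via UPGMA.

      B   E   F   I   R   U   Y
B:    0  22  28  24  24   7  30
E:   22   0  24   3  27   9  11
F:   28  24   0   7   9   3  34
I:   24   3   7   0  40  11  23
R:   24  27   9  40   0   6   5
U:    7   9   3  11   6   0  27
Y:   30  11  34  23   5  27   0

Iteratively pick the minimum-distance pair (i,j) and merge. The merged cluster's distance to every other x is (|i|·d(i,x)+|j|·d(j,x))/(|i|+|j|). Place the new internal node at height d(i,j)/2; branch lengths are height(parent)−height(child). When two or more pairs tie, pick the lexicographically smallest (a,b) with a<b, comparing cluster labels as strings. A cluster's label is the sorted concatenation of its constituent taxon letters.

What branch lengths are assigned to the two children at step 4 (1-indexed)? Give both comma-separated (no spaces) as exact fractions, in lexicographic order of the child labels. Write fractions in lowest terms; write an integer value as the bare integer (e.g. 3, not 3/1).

39/8,39/8

1. join E+I (d=3) ⇒ EI; edges |E|=3/2, |I|=3/2
  updated: d(B,EI)=23, d(EI,F)=31/2, d(EI,R)=67/2, d(EI,U)=10, d(EI,Y)=17
2. join F+U (d=3) ⇒ FU; edges |F|=3/2, |U|=3/2
  updated: d(B,FU)=35/2, d(EI,FU)=51/4, d(FU,R)=15/2, d(FU,Y)=61/2
3. join R+Y (d=5) ⇒ RY; edges |R|=5/2, |Y|=5/2
  updated: d(B,RY)=27, d(EI,RY)=101/4, d(FU,RY)=19
4. join EI+FU (d=51/4) ⇒ EFIU; edges |EI|=39/8, |FU|=39/8
  updated: d(B,EFIU)=81/4, d(EFIU,RY)=177/8
5. join B+EFIU (d=81/4) ⇒ BEFIU; edges |B|=81/8, |EFIU|=15/4
  updated: d(BEFIU,RY)=231/10
6. join BEFIU+RY (d=231/10) ⇒ BEFIRUY; edges |BEFIU|=57/40, |RY|=181/20
final tree: ((B:81/8,((E:3/2,I:3/2):39/8,(F:3/2,U:3/2):39/8):15/4):57/40,(R:5/2,Y:5/2):181/20)
total length: 451/10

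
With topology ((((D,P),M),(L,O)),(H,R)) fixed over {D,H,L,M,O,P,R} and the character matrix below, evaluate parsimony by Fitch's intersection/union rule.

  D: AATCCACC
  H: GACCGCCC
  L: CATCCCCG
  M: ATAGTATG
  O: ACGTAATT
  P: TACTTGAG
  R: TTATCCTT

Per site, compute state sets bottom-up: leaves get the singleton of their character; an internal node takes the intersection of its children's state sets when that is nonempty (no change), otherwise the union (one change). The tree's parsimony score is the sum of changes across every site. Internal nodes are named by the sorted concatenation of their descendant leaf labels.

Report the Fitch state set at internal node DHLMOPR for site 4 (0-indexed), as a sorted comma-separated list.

C

site 0, node DP: D={A} ∪ P={T} → {A,T} (+1)
site 0, node DMP: DP={A,T} ∩ M={A} → {A} (+0)
site 0, node LO: L={C} ∪ O={A} → {A,C} (+1)
site 0, node DLMOP: DMP={A} ∩ LO={A,C} → {A} (+0)
site 0, node HR: H={G} ∪ R={T} → {G,T} (+1)
site 0, node DHLMOPR: DLMOP={A} ∪ HR={G,T} → {A,G,T} (+1)
site 1, node DP: D={A} ∩ P={A} → {A} (+0)
site 1, node DMP: DP={A} ∪ M={T} → {A,T} (+1)
site 1, node LO: L={A} ∪ O={C} → {A,C} (+1)
site 1, node DLMOP: DMP={A,T} ∩ LO={A,C} → {A} (+0)
site 1, node HR: H={A} ∪ R={T} → {A,T} (+1)
site 1, node DHLMOPR: DLMOP={A} ∩ HR={A,T} → {A} (+0)
site 2, node DP: D={T} ∪ P={C} → {C,T} (+1)
site 2, node DMP: DP={C,T} ∪ M={A} → {A,C,T} (+1)
site 2, node LO: L={T} ∪ O={G} → {G,T} (+1)
site 2, node DLMOP: DMP={A,C,T} ∩ LO={G,T} → {T} (+0)
site 2, node HR: H={C} ∪ R={A} → {A,C} (+1)
site 2, node DHLMOPR: DLMOP={T} ∪ HR={A,C} → {A,C,T} (+1)
site 3, node DP: D={C} ∪ P={T} → {C,T} (+1)
site 3, node DMP: DP={C,T} ∪ M={G} → {C,G,T} (+1)
site 3, node LO: L={C} ∪ O={T} → {C,T} (+1)
site 3, node DLMOP: DMP={C,G,T} ∩ LO={C,T} → {C,T} (+0)
site 3, node HR: H={C} ∪ R={T} → {C,T} (+1)
site 3, node DHLMOPR: DLMOP={C,T} ∩ HR={C,T} → {C,T} (+0)
site 4, node DP: D={C} ∪ P={T} → {C,T} (+1)
site 4, node DMP: DP={C,T} ∩ M={T} → {T} (+0)
site 4, node LO: L={C} ∪ O={A} → {A,C} (+1)
site 4, node DLMOP: DMP={T} ∪ LO={A,C} → {A,C,T} (+1)
site 4, node HR: H={G} ∪ R={C} → {C,G} (+1)
site 4, node DHLMOPR: DLMOP={A,C,T} ∩ HR={C,G} → {C} (+0)
site 5, node DP: D={A} ∪ P={G} → {A,G} (+1)
site 5, node DMP: DP={A,G} ∩ M={A} → {A} (+0)
site 5, node LO: L={C} ∪ O={A} → {A,C} (+1)
site 5, node DLMOP: DMP={A} ∩ LO={A,C} → {A} (+0)
site 5, node HR: H={C} ∩ R={C} → {C} (+0)
site 5, node DHLMOPR: DLMOP={A} ∪ HR={C} → {A,C} (+1)
site 6, node DP: D={C} ∪ P={A} → {A,C} (+1)
site 6, node DMP: DP={A,C} ∪ M={T} → {A,C,T} (+1)
site 6, node LO: L={C} ∪ O={T} → {C,T} (+1)
site 6, node DLMOP: DMP={A,C,T} ∩ LO={C,T} → {C,T} (+0)
site 6, node HR: H={C} ∪ R={T} → {C,T} (+1)
site 6, node DHLMOPR: DLMOP={C,T} ∩ HR={C,T} → {C,T} (+0)
site 7, node DP: D={C} ∪ P={G} → {C,G} (+1)
site 7, node DMP: DP={C,G} ∩ M={G} → {G} (+0)
site 7, node LO: L={G} ∪ O={T} → {G,T} (+1)
site 7, node DLMOP: DMP={G} ∩ LO={G,T} → {G} (+0)
site 7, node HR: H={C} ∪ R={T} → {C,T} (+1)
site 7, node DHLMOPR: DLMOP={G} ∪ HR={C,T} → {C,G,T} (+1)
per-site changes: [4, 3, 5, 4, 4, 3, 4, 4]; total = 31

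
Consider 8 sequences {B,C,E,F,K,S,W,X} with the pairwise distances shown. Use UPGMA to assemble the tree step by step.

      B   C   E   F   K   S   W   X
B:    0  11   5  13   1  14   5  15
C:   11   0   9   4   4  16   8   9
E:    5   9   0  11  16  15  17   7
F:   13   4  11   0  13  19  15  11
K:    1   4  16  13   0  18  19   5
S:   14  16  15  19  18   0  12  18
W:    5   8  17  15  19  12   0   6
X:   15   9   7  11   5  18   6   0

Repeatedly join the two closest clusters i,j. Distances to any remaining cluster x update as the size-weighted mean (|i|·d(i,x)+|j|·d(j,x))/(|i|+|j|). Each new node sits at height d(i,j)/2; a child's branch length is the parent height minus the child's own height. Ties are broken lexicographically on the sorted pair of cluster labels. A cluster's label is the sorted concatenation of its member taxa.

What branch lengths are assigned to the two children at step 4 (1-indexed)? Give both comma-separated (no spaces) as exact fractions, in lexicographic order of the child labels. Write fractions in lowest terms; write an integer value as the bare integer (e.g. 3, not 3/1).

3,5

iteration 1: select B,K (d=1); attach at lengths (1/2, 1/2); label the merged cluster BK
  updated: d(BK,C)=15/2, d(BK,E)=21/2, d(BK,F)=13, d(BK,S)=16, d(BK,W)=12, d(BK,X)=10
iteration 2: select C,F (d=4); attach at lengths (2, 2); label the merged cluster CF
  updated: d(BK,CF)=41/4, d(CF,E)=10, d(CF,S)=35/2, d(CF,W)=23/2, d(CF,X)=10
iteration 3: select W,X (d=6); attach at lengths (3, 3); label the merged cluster WX
  updated: d(BK,WX)=11, d(CF,WX)=43/4, d(E,WX)=12, d(S,WX)=15
iteration 4: select CF,E (d=10); attach at lengths (3, 5); label the merged cluster CEF
  updated: d(BK,CEF)=31/3, d(CEF,S)=50/3, d(CEF,WX)=67/6
iteration 5: select BK,CEF (d=31/3); attach at lengths (14/3, 1/6); label the merged cluster BCEFK
  updated: d(BCEFK,S)=82/5, d(BCEFK,WX)=111/10
iteration 6: select BCEFK,WX (d=111/10); attach at lengths (23/60, 51/20); label the merged cluster BCEFKWX
  updated: d(BCEFKWX,S)=16
iteration 7: select BCEFKWX,S (d=16); attach at lengths (49/20, 8); label the merged cluster BCEFKSWX
final tree: ((((B:1/2,K:1/2):14/3,((C:2,F:2):3,E:5):1/6):23/60,(W:3,X:3):51/20):49/20,S:8)
total length: 2233/60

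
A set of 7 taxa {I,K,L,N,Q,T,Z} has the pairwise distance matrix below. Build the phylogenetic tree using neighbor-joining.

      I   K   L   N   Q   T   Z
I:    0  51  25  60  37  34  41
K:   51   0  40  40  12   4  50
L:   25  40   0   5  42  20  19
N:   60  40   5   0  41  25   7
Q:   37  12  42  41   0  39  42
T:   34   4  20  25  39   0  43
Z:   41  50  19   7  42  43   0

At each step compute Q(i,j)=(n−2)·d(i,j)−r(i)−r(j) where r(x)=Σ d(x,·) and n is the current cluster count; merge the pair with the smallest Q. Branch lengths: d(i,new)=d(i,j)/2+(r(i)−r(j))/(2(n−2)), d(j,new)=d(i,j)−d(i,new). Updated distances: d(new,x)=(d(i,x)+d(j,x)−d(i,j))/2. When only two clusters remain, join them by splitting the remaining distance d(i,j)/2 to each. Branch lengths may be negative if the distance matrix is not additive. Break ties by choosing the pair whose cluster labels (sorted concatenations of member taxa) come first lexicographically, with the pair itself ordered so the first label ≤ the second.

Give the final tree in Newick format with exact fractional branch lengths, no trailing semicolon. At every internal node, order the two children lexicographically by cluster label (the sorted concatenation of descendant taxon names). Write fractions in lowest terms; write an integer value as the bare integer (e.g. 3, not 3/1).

1. join K+Q (d=12, Q=-350) ⇒ KQ; edges |K|=22/5, |Q|=38/5
  updated: d(I,KQ)=38, d(KQ,L)=35, d(KQ,N)=69/2, d(KQ,T)=31/2, d(KQ,Z)=40
2. join N+Z (d=7, Q=-507/2) ⇒ NZ; edges |N|=19/16, |Z|=93/16
  updated: d(I,NZ)=47, d(KQ,NZ)=135/4, d(L,NZ)=17/2, d(NZ,T)=61/2
3. join L+NZ (d=17/2, Q=-731/4) ⇒ LNZ; edges |L|=-23/24, |NZ|=227/24
  updated: d(I,LNZ)=127/4, d(KQ,LNZ)=241/8, d(LNZ,T)=21
4. join I+LNZ (d=127/4, Q=-985/8) ⇒ ILNZ; edges |I|=675/32, |LNZ|=341/32
  updated: d(ILNZ,KQ)=291/16, d(ILNZ,T)=93/8
5. join ILNZ+KQ (d=291/16, Q=-725/16) ⇒ IKLNQZ; edges |ILNZ|=229/32, |KQ|=353/32
  updated: d(IKLNQZ,T)=143/32
6. join IKLNQZ+T (d=143/32) ⇒ IKLNQTZ; edges |IKLNQZ|=143/64, |T|=143/64
final tree: (((I:675/32,(L:-23/24,(N:19/16,Z:93/16):227/24):341/32):229/32,(K:22/5,Q:38/5):353/32):143/64,T:143/64)
total length: 2621/32

(((I:675/32,(L:-23/24,(N:19/16,Z:93/16):227/24):341/32):229/32,(K:22/5,Q:38/5):353/32):143/64,T:143/64)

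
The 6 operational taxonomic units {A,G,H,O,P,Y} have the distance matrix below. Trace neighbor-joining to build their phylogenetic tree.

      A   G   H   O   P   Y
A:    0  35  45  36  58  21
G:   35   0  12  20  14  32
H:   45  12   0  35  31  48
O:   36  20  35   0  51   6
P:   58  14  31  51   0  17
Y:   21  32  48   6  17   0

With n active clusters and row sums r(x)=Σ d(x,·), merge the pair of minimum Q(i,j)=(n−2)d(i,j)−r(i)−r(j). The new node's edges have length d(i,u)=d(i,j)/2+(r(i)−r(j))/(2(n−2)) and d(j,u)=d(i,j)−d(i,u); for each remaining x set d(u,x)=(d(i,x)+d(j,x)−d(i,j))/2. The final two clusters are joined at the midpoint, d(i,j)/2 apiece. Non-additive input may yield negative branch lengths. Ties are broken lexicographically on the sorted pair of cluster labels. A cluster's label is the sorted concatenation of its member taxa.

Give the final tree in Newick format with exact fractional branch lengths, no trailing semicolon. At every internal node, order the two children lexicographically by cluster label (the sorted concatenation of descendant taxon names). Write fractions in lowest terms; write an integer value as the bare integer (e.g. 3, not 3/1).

1. join O+Y (d=6, Q=-248) ⇒ OY; edges |O|=6, |Y|=0
  updated: d(A,OY)=51/2, d(G,OY)=23, d(H,OY)=77/2, d(OY,P)=31
2. join A+OY (d=51/2, Q=-205) ⇒ AOY; edges |A|=61/3, |OY|=31/6
  updated: d(AOY,G)=65/4, d(AOY,H)=29, d(AOY,P)=127/4
3. join AOY+H (d=29, Q=-91) ⇒ AHOY; edges |AOY|=63/4, |H|=53/4
  updated: d(AHOY,G)=-3/8, d(AHOY,P)=135/8
4. join AHOY+G (d=-3/8, Q=-61/2) ⇒ AGHOY; edges |AHOY|=5/4, |G|=-13/8
  updated: d(AGHOY,P)=125/8
5. join AGHOY+P (d=125/8) ⇒ AGHOPY; edges |AGHOY|=125/16, |P|=125/16
final tree: ((((A:61/3,(O:6,Y:0):31/6):63/4,H:53/4):5/4,G:-13/8):125/16,P:125/16)
total length: 303/4

((((A:61/3,(O:6,Y:0):31/6):63/4,H:53/4):5/4,G:-13/8):125/16,P:125/16)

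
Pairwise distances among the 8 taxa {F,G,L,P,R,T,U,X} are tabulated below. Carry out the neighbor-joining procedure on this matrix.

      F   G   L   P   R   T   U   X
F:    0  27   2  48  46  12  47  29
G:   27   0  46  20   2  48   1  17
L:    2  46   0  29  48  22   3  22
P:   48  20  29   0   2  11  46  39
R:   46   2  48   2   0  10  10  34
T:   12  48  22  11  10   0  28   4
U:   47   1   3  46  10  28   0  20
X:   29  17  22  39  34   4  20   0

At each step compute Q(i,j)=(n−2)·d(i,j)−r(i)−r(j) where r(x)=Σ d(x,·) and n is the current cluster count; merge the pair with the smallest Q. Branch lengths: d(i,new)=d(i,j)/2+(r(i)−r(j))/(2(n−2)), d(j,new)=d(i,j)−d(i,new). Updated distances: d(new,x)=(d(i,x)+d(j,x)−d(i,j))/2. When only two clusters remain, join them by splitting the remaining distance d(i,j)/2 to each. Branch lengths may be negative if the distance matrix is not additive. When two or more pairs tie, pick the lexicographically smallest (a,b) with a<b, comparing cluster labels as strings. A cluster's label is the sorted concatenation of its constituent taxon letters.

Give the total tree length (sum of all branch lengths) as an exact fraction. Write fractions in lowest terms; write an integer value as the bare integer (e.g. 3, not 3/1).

step 1: merge (F,L) at d=2, Q=-371; branch lengths F→17/4, L→-9/4; new cluster FL
  updated: d(FL,G)=71/2, d(FL,P)=75/2, d(FL,R)=46, d(FL,T)=16, d(FL,U)=24, d(FL,X)=49/2
step 2: merge (P,R) at d=2, Q=-499/2; branch lengths P→123/20, R→-83/20; new cluster PR
  updated: d(FL,PR)=163/4, d(G,PR)=10, d(PR,T)=19/2, d(PR,U)=27, d(PR,X)=71/2
step 3: merge (G,U) at d=1, Q=-415/2; branch lengths G→31/16, U→-15/16; new cluster GU
  updated: d(FL,GU)=117/4, d(GU,PR)=18, d(GU,T)=75/2, d(GU,X)=18
step 4: merge (GU,PR) at d=18, Q=-305/2; branch lengths GU→53/6, PR→55/6; new cluster GPRU
  updated: d(FL,GPRU)=26, d(GPRU,T)=29/2, d(GPRU,X)=71/4
step 5: merge (FL,GPRU) at d=26, Q=-291/4; branch lengths FL→241/16, GPRU→175/16; new cluster FGLPRU
  updated: d(FGLPRU,T)=9/4, d(FGLPRU,X)=65/8
step 6: merge (FGLPRU,T) at d=9/4, Q=-115/8; branch lengths FGLPRU→51/16, T→-15/16; new cluster FGLPRTU
  updated: d(FGLPRTU,X)=79/16
step 7: merge (FGLPRTU,X) at d=79/16; branch lengths FGLPRTU→79/32, X→79/32; new cluster FGLPRTUX
final tree: ((((F:17/4,L:-9/4):241/16,((G:31/16,U:-15/16):53/6,(P:123/20,R:-83/20):55/6):175/16):51/16,T:-15/16):79/32,X:79/32)
total length: 899/16

899/16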